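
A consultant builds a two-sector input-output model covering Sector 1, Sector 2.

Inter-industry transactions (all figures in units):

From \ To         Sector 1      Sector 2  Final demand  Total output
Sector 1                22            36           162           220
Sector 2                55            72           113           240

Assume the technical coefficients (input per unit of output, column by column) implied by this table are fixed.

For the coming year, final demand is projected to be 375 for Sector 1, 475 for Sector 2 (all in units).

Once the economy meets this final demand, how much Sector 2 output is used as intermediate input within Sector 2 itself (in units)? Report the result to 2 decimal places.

Technical coefficients a_ij = z_ij / X_j:
  a_11 = 22/220 = 0.10, a_21 = 55/220 = 0.25
  a_12 = 36/240 = 0.15, a_22 = 72/240 = 0.30
I − A =
  [   0.90    -0.15]
  [  -0.25     0.70]
det(I−A) = (0.90)(0.70) − (-0.15)(-0.25) = 0.5925
adj(I−A) = [[0.70, 0.15], [0.25, 0.90]]
(I − A)⁻¹ = adj(I−A) / det(I−A) ≈
  [   1.1814     0.2532]
  [   0.4219     1.5190]
First solve x = (I − A)⁻¹ d = adj(I−A)·d / det(I−A); in particular x_2 = (0.25·375 + 0.90·475) / 0.5925 = 521.25 / 0.5925 ≈ 879.7468.
Intermediate flow from 2 to 2: z_22 = a_22 · x_2 = 0.30 × 521.25 / 0.5925 = 156.375 / 0.5925 ≈ 263.92.

z_22 = 263.92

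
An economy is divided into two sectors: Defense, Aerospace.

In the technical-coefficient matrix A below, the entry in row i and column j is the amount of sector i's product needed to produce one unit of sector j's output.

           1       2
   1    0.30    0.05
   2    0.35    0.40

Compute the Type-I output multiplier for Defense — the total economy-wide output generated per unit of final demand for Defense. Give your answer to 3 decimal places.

m_1 = 2.360

I − A =
  [   0.70    -0.05]
  [  -0.35     0.60]
det(I−A) = (0.70)(0.60) − (-0.05)(-0.35) = 0.4025
adj(I−A) = [[0.60, 0.05], [0.35, 0.70]]
(I − A)⁻¹ = adj(I−A) / det(I−A) ≈
  [   1.4907     0.1242]
  [   0.8696     1.7391]
The output multiplier for sector j is the column-j sum of the Leontief inverse (I − A)⁻¹ = adj(I−A) / det(I−A).
Column 1 of adj(I−A): (0.60, 0.35); det(I−A) = 0.4025.
m_1 = (0.60 + 0.35) / 0.4025 = 0.95 / 0.4025 ≈ 2.360.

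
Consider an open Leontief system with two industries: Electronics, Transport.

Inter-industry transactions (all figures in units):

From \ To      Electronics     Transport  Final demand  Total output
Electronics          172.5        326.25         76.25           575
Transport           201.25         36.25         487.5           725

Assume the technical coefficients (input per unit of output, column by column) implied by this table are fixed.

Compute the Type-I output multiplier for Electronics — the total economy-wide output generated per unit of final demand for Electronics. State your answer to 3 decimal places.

Technical coefficients a_ij = z_ij / X_j:
  a_EE = 172.5/575 = 0.30, a_TE = 201.25/575 = 0.35
  a_ET = 326.25/725 = 0.45, a_TT = 36.25/725 = 0.05
I − A =
  [   0.70    -0.45]
  [  -0.35     0.95]
det(I−A) = (0.70)(0.95) − (-0.45)(-0.35) = 0.5075
adj(I−A) = [[0.95, 0.45], [0.35, 0.70]]
(I − A)⁻¹ = adj(I−A) / det(I−A) ≈
  [   1.8719     0.8867]
  [   0.6897     1.3793]
The output multiplier for sector j is the column-j sum of the Leontief inverse (I − A)⁻¹ = adj(I−A) / det(I−A).
Column E of adj(I−A): (0.95, 0.35); det(I−A) = 0.5075.
m_E = (0.95 + 0.35) / 0.5075 = 1.30 / 0.5075 ≈ 2.562.

m_E = 2.562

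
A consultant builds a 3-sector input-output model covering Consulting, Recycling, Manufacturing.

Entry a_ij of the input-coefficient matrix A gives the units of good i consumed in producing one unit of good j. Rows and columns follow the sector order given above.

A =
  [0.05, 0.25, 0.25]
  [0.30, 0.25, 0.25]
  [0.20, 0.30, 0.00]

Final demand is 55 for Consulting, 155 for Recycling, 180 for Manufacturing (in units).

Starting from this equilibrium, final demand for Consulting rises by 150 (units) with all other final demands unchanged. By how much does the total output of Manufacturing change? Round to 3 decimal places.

I − A =
  [   0.95    -0.25    -0.25]
  [  -0.30     0.75    -0.25]
  [  -0.20    -0.30     1.00]
Cofactors of I−A, C_ij = (−1)^(i+j)·(minor ij) (rows/columns in the sector order above):
  C_11 = (0.75)(1.00) − (-0.25)(-0.30) = 0.6750
  C_12 = −[(-0.30)(1.00) − (-0.25)(-0.20)] = 0.3500
  C_13 = (-0.30)(-0.30) − (0.75)(-0.20) = 0.2400
  C_21 = −[(-0.25)(1.00) − (-0.25)(-0.30)] = 0.3250
  C_22 = (0.95)(1.00) − (-0.25)(-0.20) = 0.9000
  C_23 = −[(0.95)(-0.30) − (-0.25)(-0.20)] = 0.3350
  C_31 = (-0.25)(-0.25) − (-0.25)(0.75) = 0.2500
  C_32 = −[(0.95)(-0.25) − (-0.25)(-0.30)] = 0.3125
  C_33 = (0.95)(0.75) − (-0.25)(-0.30) = 0.6375
det(I−A) = Σ_j (I−A)_1j·C_1j = (0.95)(0.6750) + (-0.25)(0.3500) + (-0.25)(0.2400) = 0.49375
adj(I−A) = Cᵀ =
  [ 0.6750   0.3250   0.2500]
  [ 0.3500   0.9000   0.3125]
  [ 0.2400   0.3350   0.6375]
(I − A)⁻¹ = adj(I−A) / det(I−A) ≈
  [   1.3671     0.6582     0.5063]
  [   0.7089     1.8228     0.6329]
  [   0.4861     0.6785     1.2911]
Δx = (I − A)⁻¹ Δd with Δd having +150 in the Consulting component and 0 elsewhere.
So Δx_3 = L_31 · (+150), where L_31 = adj(I−A)_31 / det(I−A) = 0.2400 / 0.49375.
Δx_3 = 0.2400 × (+150) / 0.49375 = 36.00 / 0.49375 ≈ 72.911.

Δx_3 = 72.911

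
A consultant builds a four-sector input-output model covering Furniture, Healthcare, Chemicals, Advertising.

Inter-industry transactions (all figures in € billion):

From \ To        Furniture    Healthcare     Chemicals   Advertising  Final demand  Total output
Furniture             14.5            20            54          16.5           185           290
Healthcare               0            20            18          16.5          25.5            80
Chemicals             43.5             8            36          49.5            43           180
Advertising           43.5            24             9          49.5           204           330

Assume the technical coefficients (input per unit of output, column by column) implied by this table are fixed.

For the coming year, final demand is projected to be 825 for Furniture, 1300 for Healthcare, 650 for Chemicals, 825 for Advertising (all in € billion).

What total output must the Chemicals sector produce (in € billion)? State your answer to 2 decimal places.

x_3 = 1896.58

Technical coefficients a_ij = z_ij / X_j:
  a_11 = 14.5/290 = 0.05, a_21 = 0/290 = 0.00, a_31 = 43.5/290 = 0.15, a_41 = 43.5/290 = 0.15
  a_12 = 20/80 = 0.25, a_22 = 20/80 = 0.25, a_32 = 8/80 = 0.10, a_42 = 24/80 = 0.30
  a_13 = 54/180 = 0.30, a_23 = 18/180 = 0.10, a_33 = 36/180 = 0.20, a_43 = 9/180 = 0.05
  a_14 = 16.5/330 = 0.05, a_24 = 16.5/330 = 0.05, a_34 = 49.5/330 = 0.15, a_44 = 49.5/330 = 0.15
I − A =
  [   0.95    -0.25    -0.30    -0.05]
  [   0.00     0.75    -0.10    -0.05]
  [  -0.15    -0.10     0.80    -0.15]
  [  -0.15    -0.30    -0.05     0.85]
Compute the cofactors C_ij = (−1)^(i+j)·(3×3 minor ij) of I−A; the adjugate is their transpose:
adj(I−A) = Cᵀ =
  [ 0.479125   0.219375   0.212000   0.078500]
  [ 0.021375   0.587500   0.084625   0.050750]
  [ 0.111000   0.162500   0.583875   0.119125]
  [ 0.098625   0.255625   0.101625   0.523000]
det(I−A) = Σ_j (I−A)_1j·C_1j = (0.95)(0.479125) + (-0.25)(0.021375) + (-0.30)(0.111000) + (-0.05)(0.098625) = 0.41159375
(I − A)⁻¹ = adj(I−A) / det(I−A) ≈
  [   1.1641     0.5330     0.5151     0.1907]
  [   0.0519     1.4274     0.2056     0.1233]
  [   0.2697     0.3948     1.4186     0.2894]
  [   0.2396     0.6211     0.2469     1.2707]
x = (I − A)⁻¹ d = adj(I−A)·d / det(I−A), with det(I−A) = 0.41159375:
  x_1 = (0.479125·825 + 0.219375·1300 + 0.212000·650 + 0.078500·825) / 0.41159375 = 883.028125 / 0.41159375 ≈ 2145.39
  x_2 = (0.021375·825 + 0.587500·1300 + 0.084625·650 + 0.050750·825) / 0.41159375 = 878.259375 / 0.41159375 ≈ 2133.80
  x_3 = (0.111000·825 + 0.162500·1300 + 0.583875·650 + 0.119125·825) / 0.41159375 = 780.621875 / 0.41159375 ≈ 1896.58
  x_4 = (0.098625·825 + 0.255625·1300 + 0.101625·650 + 0.523000·825) / 0.41159375 = 911.209375 / 0.41159375 ≈ 2213.86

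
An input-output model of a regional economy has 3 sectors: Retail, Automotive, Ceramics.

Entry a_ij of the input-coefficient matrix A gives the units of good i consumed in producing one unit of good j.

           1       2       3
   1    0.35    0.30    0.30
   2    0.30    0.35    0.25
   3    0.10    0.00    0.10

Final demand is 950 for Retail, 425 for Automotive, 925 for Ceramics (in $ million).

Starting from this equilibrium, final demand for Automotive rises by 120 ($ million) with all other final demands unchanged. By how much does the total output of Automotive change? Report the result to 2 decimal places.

I − A =
  [   0.65    -0.30    -0.30]
  [  -0.30     0.65    -0.25]
  [  -0.10     0.00     0.90]
Cofactors of I−A, C_ij = (−1)^(i+j)·(minor ij) (rows/columns in the sector order above):
  C_11 = (0.65)(0.90) − (-0.25)(0.00) = 0.5850
  C_12 = −[(-0.30)(0.90) − (-0.25)(-0.10)] = 0.2950
  C_13 = (-0.30)(0.00) − (0.65)(-0.10) = 0.0650
  C_21 = −[(-0.30)(0.90) − (-0.30)(0.00)] = 0.2700
  C_22 = (0.65)(0.90) − (-0.30)(-0.10) = 0.5550
  C_23 = −[(0.65)(0.00) − (-0.30)(-0.10)] = 0.0300
  C_31 = (-0.30)(-0.25) − (-0.30)(0.65) = 0.2700
  C_32 = −[(0.65)(-0.25) − (-0.30)(-0.30)] = 0.2525
  C_33 = (0.65)(0.65) − (-0.30)(-0.30) = 0.3325
det(I−A) = Σ_j (I−A)_1j·C_1j = (0.65)(0.5850) + (-0.30)(0.2950) + (-0.30)(0.0650) = 0.27225
adj(I−A) = Cᵀ =
  [ 0.5850   0.2700   0.2700]
  [ 0.2950   0.5550   0.2525]
  [ 0.0650   0.0300   0.3325]
(I − A)⁻¹ = adj(I−A) / det(I−A) ≈
  [   2.1488     0.9917     0.9917]
  [   1.0836     2.0386     0.9275]
  [   0.2388     0.1102     1.2213]
Δx = (I − A)⁻¹ Δd with Δd having +120 in the Automotive component and 0 elsewhere.
So Δx_2 = L_22 · (+120), where L_22 = adj(I−A)_22 / det(I−A) = 0.5550 / 0.27225.
Δx_2 = 0.5550 × (+120) / 0.27225 = 66.60 / 0.27225 ≈ 244.63.

Δx_2 = 244.63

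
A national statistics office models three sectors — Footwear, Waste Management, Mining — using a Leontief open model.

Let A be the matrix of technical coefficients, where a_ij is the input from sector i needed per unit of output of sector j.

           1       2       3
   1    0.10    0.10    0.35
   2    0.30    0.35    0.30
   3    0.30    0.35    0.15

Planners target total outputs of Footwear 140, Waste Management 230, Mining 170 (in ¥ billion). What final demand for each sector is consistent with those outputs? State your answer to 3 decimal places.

I − A =
  [   0.90    -0.10    -0.35]
  [  -0.30     0.65    -0.30]
  [  -0.30    -0.35     0.85]
d = (I − A) x:
  d_1 = (+0.90)·140 + (-0.10)·230 + (-0.35)·170 = 43.500
  d_2 = (-0.30)·140 + (+0.65)·230 + (-0.30)·170 = 56.500
  d_3 = (-0.30)·140 + (-0.35)·230 + (+0.85)·170 = 22.000

d_1 = 43.500, d_2 = 56.500, d_3 = 22.000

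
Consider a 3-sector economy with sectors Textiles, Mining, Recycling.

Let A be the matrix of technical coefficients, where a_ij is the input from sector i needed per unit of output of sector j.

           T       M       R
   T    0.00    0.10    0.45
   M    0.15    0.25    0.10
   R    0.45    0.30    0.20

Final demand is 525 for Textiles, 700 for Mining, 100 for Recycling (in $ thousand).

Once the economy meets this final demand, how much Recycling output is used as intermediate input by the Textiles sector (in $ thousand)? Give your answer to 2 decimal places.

I − A =
  [   1.00    -0.10    -0.45]
  [  -0.15     0.75    -0.10]
  [  -0.45    -0.30     0.80]
Cofactors of I−A, C_ij = (−1)^(i+j)·(minor ij) (rows/columns in the sector order above):
  C_11 = (0.75)(0.80) − (-0.10)(-0.30) = 0.5700
  C_12 = −[(-0.15)(0.80) − (-0.10)(-0.45)] = 0.1650
  C_13 = (-0.15)(-0.30) − (0.75)(-0.45) = 0.3825
  C_21 = −[(-0.10)(0.80) − (-0.45)(-0.30)] = 0.2150
  C_22 = (1.00)(0.80) − (-0.45)(-0.45) = 0.5975
  C_23 = −[(1.00)(-0.30) − (-0.10)(-0.45)] = 0.3450
  C_31 = (-0.10)(-0.10) − (-0.45)(0.75) = 0.3475
  C_32 = −[(1.00)(-0.10) − (-0.45)(-0.15)] = 0.1675
  C_33 = (1.00)(0.75) − (-0.10)(-0.15) = 0.7350
det(I−A) = Σ_j (I−A)_1j·C_1j = (1.00)(0.5700) + (-0.10)(0.1650) + (-0.45)(0.3825) = 0.381375
adj(I−A) = Cᵀ =
  [ 0.5700   0.2150   0.3475]
  [ 0.1650   0.5975   0.1675]
  [ 0.3825   0.3450   0.7350]
(I − A)⁻¹ = adj(I−A) / det(I−A) ≈
  [   1.4946     0.5637     0.9112]
  [   0.4326     1.5667     0.4392]
  [   1.0029     0.9046     1.9272]
First solve x = (I − A)⁻¹ d = adj(I−A)·d / det(I−A); in particular x_T = (0.5700·525 + 0.2150·700 + 0.3475·100) / 0.381375 = 484.50 / 0.381375 ≈ 1270.4031.
Intermediate flow from R to T: z_RT = a_RT · x_T = 0.45 × 484.50 / 0.381375 = 218.025 / 0.381375 ≈ 571.68.

z_RT = 571.68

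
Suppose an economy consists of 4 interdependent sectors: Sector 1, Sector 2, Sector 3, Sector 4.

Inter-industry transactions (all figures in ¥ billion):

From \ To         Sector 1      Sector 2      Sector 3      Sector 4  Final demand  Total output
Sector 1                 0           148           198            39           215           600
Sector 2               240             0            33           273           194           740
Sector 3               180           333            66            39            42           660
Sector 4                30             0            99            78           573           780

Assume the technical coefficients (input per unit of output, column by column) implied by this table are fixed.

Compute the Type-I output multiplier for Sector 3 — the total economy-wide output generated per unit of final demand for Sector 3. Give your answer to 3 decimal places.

m_3 = 2.717

Technical coefficients a_ij = z_ij / X_j:
  a_11 = 0/600 = 0.00, a_21 = 240/600 = 0.40, a_31 = 180/600 = 0.30, a_41 = 30/600 = 0.05
  a_12 = 148/740 = 0.20, a_22 = 0/740 = 0.00, a_32 = 333/740 = 0.45, a_42 = 0/740 = 0.00
  a_13 = 198/660 = 0.30, a_23 = 33/660 = 0.05, a_33 = 66/660 = 0.10, a_43 = 99/660 = 0.15
  a_14 = 39/780 = 0.05, a_24 = 273/780 = 0.35, a_34 = 39/780 = 0.05, a_44 = 78/780 = 0.10
I − A =
  [   1.00    -0.20    -0.30    -0.05]
  [  -0.40     1.00    -0.05    -0.35]
  [  -0.30    -0.45     0.90    -0.05]
  [  -0.05     0.00    -0.15     0.90]
Compute the cofactors C_ij = (−1)^(i+j)·(3×3 minor ij) of I−A; the adjugate is their transpose:
adj(I−A) = Cᵀ =
  [ 0.758625   0.285375   0.297000   0.169625]
  [ 0.366125   0.716250   0.213625   0.310750]
  [ 0.442375   0.458375   0.822000   0.248500]
  [ 0.115875   0.092250   0.153500   0.658500]
det(I−A) = Σ_j (I−A)_1j·C_1j = (1.00)(0.758625) + (-0.20)(0.366125) + (-0.30)(0.442375) + (-0.05)(0.115875) = 0.54689375
(I − A)⁻¹ = adj(I−A) / det(I−A) ≈
  [   1.3872     0.5218     0.5431     0.3102]
  [   0.6695     1.3097     0.3906     0.5682]
  [   0.8089     0.8381     1.5030     0.4544]
  [   0.2119     0.1687     0.2807     1.2041]
The output multiplier for sector j is the column-j sum of the Leontief inverse (I − A)⁻¹ = adj(I−A) / det(I−A).
Column 3 of adj(I−A): (0.297000, 0.213625, 0.822000, 0.153500); det(I−A) = 0.54689375.
m_3 = (0.297000 + 0.213625 + 0.822000 + 0.153500) / 0.54689375 = 1.486125 / 0.54689375 ≈ 2.717.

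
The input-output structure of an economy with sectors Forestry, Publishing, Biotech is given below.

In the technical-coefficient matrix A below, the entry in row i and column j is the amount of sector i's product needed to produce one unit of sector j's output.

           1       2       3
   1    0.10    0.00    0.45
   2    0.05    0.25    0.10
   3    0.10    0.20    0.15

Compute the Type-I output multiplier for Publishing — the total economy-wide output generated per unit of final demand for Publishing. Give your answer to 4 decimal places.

m_2 = 1.9130

I − A =
  [   0.90     0.00    -0.45]
  [  -0.05     0.75    -0.10]
  [  -0.10    -0.20     0.85]
Cofactors of I−A, C_ij = (−1)^(i+j)·(minor ij) (rows/columns in the sector order above):
  C_11 = (0.75)(0.85) − (-0.10)(-0.20) = 0.6175
  C_12 = −[(-0.05)(0.85) − (-0.10)(-0.10)] = 0.0525
  C_13 = (-0.05)(-0.20) − (0.75)(-0.10) = 0.0850
  C_21 = −[(0.00)(0.85) − (-0.45)(-0.20)] = 0.0900
  C_22 = (0.90)(0.85) − (-0.45)(-0.10) = 0.7200
  C_23 = −[(0.90)(-0.20) − (0.00)(-0.10)] = 0.1800
  C_31 = (0.00)(-0.10) − (-0.45)(0.75) = 0.3375
  C_32 = −[(0.90)(-0.10) − (-0.45)(-0.05)] = 0.1125
  C_33 = (0.90)(0.75) − (0.00)(-0.05) = 0.6750
det(I−A) = Σ_j (I−A)_1j·C_1j = (0.90)(0.6175) + (0.00)(0.0525) + (-0.45)(0.0850) = 0.5175
adj(I−A) = Cᵀ =
  [ 0.6175   0.0900   0.3375]
  [ 0.0525   0.7200   0.1125]
  [ 0.0850   0.1800   0.6750]
(I − A)⁻¹ = adj(I−A) / det(I−A) ≈
  [   1.19324     0.17391     0.65217]
  [   0.10145     1.39130     0.21739]
  [   0.16425     0.34783     1.30435]
The output multiplier for sector j is the column-j sum of the Leontief inverse (I − A)⁻¹ = adj(I−A) / det(I−A).
Column 2 of adj(I−A): (0.0900, 0.7200, 0.1800); det(I−A) = 0.5175.
m_2 = (0.0900 + 0.7200 + 0.1800) / 0.5175 = 0.99 / 0.5175 ≈ 1.9130.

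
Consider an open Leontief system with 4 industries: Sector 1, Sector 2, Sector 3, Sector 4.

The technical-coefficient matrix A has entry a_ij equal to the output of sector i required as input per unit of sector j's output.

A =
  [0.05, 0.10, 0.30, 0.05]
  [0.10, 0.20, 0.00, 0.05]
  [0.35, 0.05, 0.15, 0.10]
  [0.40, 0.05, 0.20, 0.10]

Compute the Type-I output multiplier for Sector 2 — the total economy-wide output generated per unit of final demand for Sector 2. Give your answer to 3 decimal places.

I − A =
  [   0.95    -0.10    -0.30    -0.05]
  [  -0.10     0.80     0.00    -0.05]
  [  -0.35    -0.05     0.85    -0.10]
  [  -0.40    -0.05    -0.20     0.90]
Compute the cofactors C_ij = (−1)^(i+j)·(3×3 minor ij) of I−A; the adjugate is their transpose:
adj(I−A) = Cᵀ =
  [ 0.593375   0.092125   0.224250   0.063000]
  [ 0.095000   0.580750   0.043500   0.042375]
  [ 0.289125   0.082875   0.654375   0.093375]
  [ 0.333250   0.091625   0.247500   0.552000]
det(I−A) = Σ_j (I−A)_1j·C_1j = (0.95)(0.593375) + (-0.10)(0.095000) + (-0.30)(0.289125) + (-0.05)(0.333250) = 0.45080625
(I − A)⁻¹ = adj(I−A) / det(I−A) ≈
  [   1.3163     0.2044     0.4974     0.1397]
  [   0.2107     1.2882     0.0965     0.0940]
  [   0.6414     0.1838     1.4516     0.2071]
  [   0.7392     0.2032     0.5490     1.2245]
The output multiplier for sector j is the column-j sum of the Leontief inverse (I − A)⁻¹ = adj(I−A) / det(I−A).
Column 2 of adj(I−A): (0.092125, 0.580750, 0.082875, 0.091625); det(I−A) = 0.45080625.
m_2 = (0.092125 + 0.580750 + 0.082875 + 0.091625) / 0.45080625 = 0.847375 / 0.45080625 ≈ 1.880.

m_2 = 1.880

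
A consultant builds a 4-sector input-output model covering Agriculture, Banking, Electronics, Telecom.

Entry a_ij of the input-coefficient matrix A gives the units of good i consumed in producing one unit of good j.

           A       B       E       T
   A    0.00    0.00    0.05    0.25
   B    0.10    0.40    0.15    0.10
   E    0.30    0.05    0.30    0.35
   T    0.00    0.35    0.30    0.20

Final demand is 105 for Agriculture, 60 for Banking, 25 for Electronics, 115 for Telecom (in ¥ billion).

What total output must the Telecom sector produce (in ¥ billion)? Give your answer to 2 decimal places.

x_T = 405.69

I − A =
  [   1.00     0.00    -0.05    -0.25]
  [  -0.10     0.60    -0.15    -0.10]
  [  -0.30    -0.05     0.70    -0.35]
  [   0.00    -0.35    -0.30     0.80]
Compute the cofactors C_ij = (−1)^(i+j)·(3×3 minor ij) of I−A; the adjugate is their transpose:
adj(I−A) = Cᵀ =
  [ 0.222625   0.073125   0.080375   0.113875]
  [ 0.090500   0.420500   0.161500   0.151500]
  [ 0.149750   0.188750   0.436250   0.261250]
  [ 0.095750   0.254750   0.234250   0.403250]
det(I−A) = Σ_j (I−A)_1j·C_1j = (1.00)(0.222625) + (0.00)(0.090500) + (-0.05)(0.149750) + (-0.25)(0.095750) = 0.1912
(I − A)⁻¹ = adj(I−A) / det(I−A) ≈
  [   1.1644     0.3825     0.4204     0.5956]
  [   0.4733     2.1993     0.8447     0.7924]
  [   0.7832     0.9872     2.2816     1.3664]
  [   0.5008     1.3324     1.2252     2.1090]
x = (I − A)⁻¹ d = adj(I−A)·d / det(I−A), with det(I−A) = 0.1912:
  x_A = (0.222625·105 + 0.073125·60 + 0.080375·25 + 0.113875·115) / 0.1912 = 42.868125 / 0.1912 ≈ 224.21
  x_B = (0.090500·105 + 0.420500·60 + 0.161500·25 + 0.151500·115) / 0.1912 = 56.1925 / 0.1912 ≈ 293.89
  x_E = (0.149750·105 + 0.188750·60 + 0.436250·25 + 0.261250·115) / 0.1912 = 67.99875 / 0.1912 ≈ 355.64
  x_T = (0.095750·105 + 0.254750·60 + 0.234250·25 + 0.403250·115) / 0.1912 = 77.56875 / 0.1912 ≈ 405.69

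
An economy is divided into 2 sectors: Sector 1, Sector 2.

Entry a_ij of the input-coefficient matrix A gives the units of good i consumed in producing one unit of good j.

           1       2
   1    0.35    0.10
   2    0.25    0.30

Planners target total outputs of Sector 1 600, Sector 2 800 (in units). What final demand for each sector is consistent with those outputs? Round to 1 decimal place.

I − A =
  [   0.65    -0.10]
  [  -0.25     0.70]
d = (I − A) x:
  d_1 = (+0.65)·600 + (-0.10)·800 = 310.0
  d_2 = (-0.25)·600 + (+0.70)·800 = 410.0

d_1 = 310.0, d_2 = 410.0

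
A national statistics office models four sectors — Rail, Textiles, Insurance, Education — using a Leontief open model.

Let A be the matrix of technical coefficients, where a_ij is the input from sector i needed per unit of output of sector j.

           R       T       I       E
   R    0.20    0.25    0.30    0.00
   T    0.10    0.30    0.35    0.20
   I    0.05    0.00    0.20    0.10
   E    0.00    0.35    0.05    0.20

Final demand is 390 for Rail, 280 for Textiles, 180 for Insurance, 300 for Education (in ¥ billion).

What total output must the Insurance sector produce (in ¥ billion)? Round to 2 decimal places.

x_I = 385.65

I − A =
  [   0.80    -0.25    -0.30     0.00]
  [  -0.10     0.70    -0.35    -0.20]
  [  -0.05     0.00     0.80    -0.10]
  [   0.00    -0.35    -0.05     0.80]
Compute the cofactors C_ij = (−1)^(i+j)·(3×3 minor ij) of I−A; the adjugate is their transpose:
adj(I−A) = Cᵀ =
  [ 0.376250   0.169250   0.219500   0.069750]
  [ 0.078000   0.496000   0.256000   0.156000]
  [ 0.028000   0.038000   0.372000   0.056000]
  [ 0.035875   0.219375   0.135250   0.413125]
det(I−A) = Σ_j (I−A)_1j·C_1j = (0.80)(0.376250) + (-0.25)(0.078000) + (-0.30)(0.028000) + (0.00)(0.035875) = 0.2731
(I − A)⁻¹ = adj(I−A) / det(I−A) ≈
  [   1.3777     0.6197     0.8037     0.2554]
  [   0.2856     1.8162     0.9374     0.5712]
  [   0.1025     0.1391     1.3621     0.2051]
  [   0.1314     0.8033     0.4952     1.5127]
x = (I − A)⁻¹ d = adj(I−A)·d / det(I−A), with det(I−A) = 0.2731:
  x_R = (0.376250·390 + 0.169250·280 + 0.219500·180 + 0.069750·300) / 0.2731 = 254.5625 / 0.2731 ≈ 932.12
  x_T = (0.078000·390 + 0.496000·280 + 0.256000·180 + 0.156000·300) / 0.2731 = 262.18 / 0.2731 ≈ 960.01
  x_I = (0.028000·390 + 0.038000·280 + 0.372000·180 + 0.056000·300) / 0.2731 = 105.32 / 0.2731 ≈ 385.65
  x_E = (0.035875·390 + 0.219375·280 + 0.135250·180 + 0.413125·300) / 0.2731 = 223.69875 / 0.2731 ≈ 819.11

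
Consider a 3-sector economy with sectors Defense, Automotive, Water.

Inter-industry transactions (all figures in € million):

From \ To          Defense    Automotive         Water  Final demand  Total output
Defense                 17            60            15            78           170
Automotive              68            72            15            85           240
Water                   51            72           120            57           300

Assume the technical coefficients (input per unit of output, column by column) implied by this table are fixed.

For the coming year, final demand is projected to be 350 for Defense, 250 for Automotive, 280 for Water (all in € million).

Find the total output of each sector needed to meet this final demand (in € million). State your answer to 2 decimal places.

x_D = 690.59, x_A = 839.75, x_W = 1231.84

Technical coefficients a_ij = z_ij / X_j:
  a_DD = 17/170 = 0.10, a_AD = 68/170 = 0.40, a_WD = 51/170 = 0.30
  a_DA = 60/240 = 0.25, a_AA = 72/240 = 0.30, a_WA = 72/240 = 0.30
  a_DW = 15/300 = 0.05, a_AW = 15/300 = 0.05, a_WW = 120/300 = 0.40
I − A =
  [   0.90    -0.25    -0.05]
  [  -0.40     0.70    -0.05]
  [  -0.30    -0.30     0.60]
Cofactors of I−A, C_ij = (−1)^(i+j)·(minor ij) (rows/columns in the sector order above):
  C_11 = (0.70)(0.60) − (-0.05)(-0.30) = 0.4050
  C_12 = −[(-0.40)(0.60) − (-0.05)(-0.30)] = 0.2550
  C_13 = (-0.40)(-0.30) − (0.70)(-0.30) = 0.3300
  C_21 = −[(-0.25)(0.60) − (-0.05)(-0.30)] = 0.1650
  C_22 = (0.90)(0.60) − (-0.05)(-0.30) = 0.5250
  C_23 = −[(0.90)(-0.30) − (-0.25)(-0.30)] = 0.3450
  C_31 = (-0.25)(-0.05) − (-0.05)(0.70) = 0.0475
  C_32 = −[(0.90)(-0.05) − (-0.05)(-0.40)] = 0.0650
  C_33 = (0.90)(0.70) − (-0.25)(-0.40) = 0.5300
det(I−A) = Σ_j (I−A)_1j·C_1j = (0.90)(0.4050) + (-0.25)(0.2550) + (-0.05)(0.3300) = 0.28425
adj(I−A) = Cᵀ =
  [ 0.4050   0.1650   0.0475]
  [ 0.2550   0.5250   0.0650]
  [ 0.3300   0.3450   0.5300]
(I − A)⁻¹ = adj(I−A) / det(I−A) ≈
  [   1.4248     0.5805     0.1671]
  [   0.8971     1.8470     0.2287]
  [   1.1609     1.2137     1.8646]
x = (I − A)⁻¹ d = adj(I−A)·d / det(I−A), with det(I−A) = 0.28425:
  x_D = (0.4050·350 + 0.1650·250 + 0.0475·280) / 0.28425 = 196.30 / 0.28425 ≈ 690.59
  x_A = (0.2550·350 + 0.5250·250 + 0.0650·280) / 0.28425 = 238.70 / 0.28425 ≈ 839.75
  x_W = (0.3300·350 + 0.3450·250 + 0.5300·280) / 0.28425 = 350.15 / 0.28425 ≈ 1231.84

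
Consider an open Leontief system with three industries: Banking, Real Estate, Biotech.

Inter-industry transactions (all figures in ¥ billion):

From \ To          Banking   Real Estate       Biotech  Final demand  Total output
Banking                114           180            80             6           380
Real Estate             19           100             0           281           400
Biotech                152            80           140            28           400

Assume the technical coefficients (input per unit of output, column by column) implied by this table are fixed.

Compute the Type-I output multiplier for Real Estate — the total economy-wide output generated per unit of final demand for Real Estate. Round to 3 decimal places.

m_2 = 3.883

Technical coefficients a_ij = z_ij / X_j:
  a_11 = 114/380 = 0.30, a_21 = 19/380 = 0.05, a_31 = 152/380 = 0.40
  a_12 = 180/400 = 0.45, a_22 = 100/400 = 0.25, a_32 = 80/400 = 0.20
  a_13 = 80/400 = 0.20, a_23 = 0/400 = 0.00, a_33 = 140/400 = 0.35
I − A =
  [   0.70    -0.45    -0.20]
  [  -0.05     0.75     0.00]
  [  -0.40    -0.20     0.65]
Cofactors of I−A, C_ij = (−1)^(i+j)·(minor ij) (rows/columns in the sector order above):
  C_11 = (0.75)(0.65) − (0.00)(-0.20) = 0.4875
  C_12 = −[(-0.05)(0.65) − (0.00)(-0.40)] = 0.0325
  C_13 = (-0.05)(-0.20) − (0.75)(-0.40) = 0.3100
  C_21 = −[(-0.45)(0.65) − (-0.20)(-0.20)] = 0.3325
  C_22 = (0.70)(0.65) − (-0.20)(-0.40) = 0.3750
  C_23 = −[(0.70)(-0.20) − (-0.45)(-0.40)] = 0.3200
  C_31 = (-0.45)(0.00) − (-0.20)(0.75) = 0.1500
  C_32 = −[(0.70)(0.00) − (-0.20)(-0.05)] = 0.0100
  C_33 = (0.70)(0.75) − (-0.45)(-0.05) = 0.5025
det(I−A) = Σ_j (I−A)_1j·C_1j = (0.70)(0.4875) + (-0.45)(0.0325) + (-0.20)(0.3100) = 0.264625
adj(I−A) = Cᵀ =
  [ 0.4875   0.3325   0.1500]
  [ 0.0325   0.3750   0.0100]
  [ 0.3100   0.3200   0.5025]
(I − A)⁻¹ = adj(I−A) / det(I−A) ≈
  [   1.8422     1.2565     0.5668]
  [   0.1228     1.4171     0.0378]
  [   1.1715     1.2093     1.8989]
The output multiplier for sector j is the column-j sum of the Leontief inverse (I − A)⁻¹ = adj(I−A) / det(I−A).
Column 2 of adj(I−A): (0.3325, 0.3750, 0.3200); det(I−A) = 0.264625.
m_2 = (0.3325 + 0.3750 + 0.3200) / 0.264625 = 1.0275 / 0.264625 ≈ 3.883.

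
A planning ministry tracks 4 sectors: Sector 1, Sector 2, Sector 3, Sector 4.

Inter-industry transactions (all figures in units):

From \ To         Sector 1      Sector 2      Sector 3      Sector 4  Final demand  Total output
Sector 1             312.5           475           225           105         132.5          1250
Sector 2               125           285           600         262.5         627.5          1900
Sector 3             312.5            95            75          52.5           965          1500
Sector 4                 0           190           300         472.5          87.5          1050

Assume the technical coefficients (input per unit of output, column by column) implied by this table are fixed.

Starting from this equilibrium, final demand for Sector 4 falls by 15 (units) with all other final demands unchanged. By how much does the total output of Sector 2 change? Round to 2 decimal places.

Δx_2 = -12.53

Technical coefficients a_ij = z_ij / X_j:
  a_11 = 312.5/1250 = 0.25, a_21 = 125/1250 = 0.10, a_31 = 312.5/1250 = 0.25, a_41 = 0/1250 = 0.00
  a_12 = 475/1900 = 0.25, a_22 = 285/1900 = 0.15, a_32 = 95/1900 = 0.05, a_42 = 190/1900 = 0.10
  a_13 = 225/1500 = 0.15, a_23 = 600/1500 = 0.40, a_33 = 75/1500 = 0.05, a_43 = 300/1500 = 0.20
  a_14 = 105/1050 = 0.10, a_24 = 262.5/1050 = 0.25, a_34 = 52.5/1050 = 0.05, a_44 = 472.5/1050 = 0.45
I − A =
  [   0.75    -0.25    -0.15    -0.10]
  [  -0.10     0.85    -0.40    -0.25]
  [  -0.25    -0.05     0.95    -0.05]
  [   0.00    -0.10    -0.20     0.55]
Compute the cofactors C_ij = (−1)^(i+j)·(3×3 minor ij) of I−A; the adjugate is their transpose:
adj(I−A) = Cᵀ =
  [ 0.396375   0.143500   0.154875   0.151375]
  [ 0.118750   0.358750   0.212750   0.204000]
  [ 0.113875   0.061250   0.317125   0.077375]
  [ 0.063000   0.087500   0.154000   0.509250]
det(I−A) = Σ_j (I−A)_1j·C_1j = (0.75)(0.396375) + (-0.25)(0.118750) + (-0.15)(0.113875) + (-0.10)(0.063000) = 0.2442125
(I − A)⁻¹ = adj(I−A) / det(I−A) ≈
  [   1.6231     0.5876     0.6342     0.6198]
  [   0.4863     1.4690     0.8712     0.8353]
  [   0.4663     0.2508     1.2986     0.3168]
  [   0.2580     0.3583     0.6306     2.0853]
Δx = (I − A)⁻¹ Δd with Δd having -15 in the Sector 4 component and 0 elsewhere.
So Δx_2 = L_24 · (-15), where L_24 = adj(I−A)_24 / det(I−A) = 0.204000 / 0.2442125.
Δx_2 = 0.204000 × (-15) / 0.2442125 = -3.06 / 0.2442125 ≈ -12.53.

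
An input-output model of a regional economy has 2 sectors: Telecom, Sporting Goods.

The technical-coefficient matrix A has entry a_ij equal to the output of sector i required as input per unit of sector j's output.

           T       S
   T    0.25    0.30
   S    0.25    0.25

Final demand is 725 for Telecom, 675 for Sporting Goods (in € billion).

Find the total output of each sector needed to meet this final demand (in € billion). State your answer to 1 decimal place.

x_T = 1530.8, x_S = 1410.3

I − A =
  [   0.75    -0.30]
  [  -0.25     0.75]
det(I−A) = (0.75)(0.75) − (-0.30)(-0.25) = 0.4875
adj(I−A) = [[0.75, 0.30], [0.25, 0.75]]
(I − A)⁻¹ = adj(I−A) / det(I−A) ≈
  [   1.5385     0.6154]
  [   0.5128     1.5385]
x = (I − A)⁻¹ d = adj(I−A)·d / det(I−A), with det(I−A) = 0.4875:
  x_T = (0.75·725 + 0.30·675) / 0.4875 = 746.25 / 0.4875 ≈ 1530.8
  x_S = (0.25·725 + 0.75·675) / 0.4875 = 687.50 / 0.4875 ≈ 1410.3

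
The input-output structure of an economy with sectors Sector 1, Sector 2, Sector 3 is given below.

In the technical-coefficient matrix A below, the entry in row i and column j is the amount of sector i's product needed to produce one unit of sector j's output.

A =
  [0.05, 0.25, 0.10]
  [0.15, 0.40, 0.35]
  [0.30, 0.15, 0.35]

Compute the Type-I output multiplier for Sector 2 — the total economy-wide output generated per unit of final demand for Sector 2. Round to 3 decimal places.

m_2 = 3.934

I − A =
  [   0.95    -0.25    -0.10]
  [  -0.15     0.60    -0.35]
  [  -0.30    -0.15     0.65]
Cofactors of I−A, C_ij = (−1)^(i+j)·(minor ij) (rows/columns in the sector order above):
  C_11 = (0.60)(0.65) − (-0.35)(-0.15) = 0.3375
  C_12 = −[(-0.15)(0.65) − (-0.35)(-0.30)] = 0.2025
  C_13 = (-0.15)(-0.15) − (0.60)(-0.30) = 0.2025
  C_21 = −[(-0.25)(0.65) − (-0.10)(-0.15)] = 0.1775
  C_22 = (0.95)(0.65) − (-0.10)(-0.30) = 0.5875
  C_23 = −[(0.95)(-0.15) − (-0.25)(-0.30)] = 0.2175
  C_31 = (-0.25)(-0.35) − (-0.10)(0.60) = 0.1475
  C_32 = −[(0.95)(-0.35) − (-0.10)(-0.15)] = 0.3475
  C_33 = (0.95)(0.60) − (-0.25)(-0.15) = 0.5325
det(I−A) = Σ_j (I−A)_1j·C_1j = (0.95)(0.3375) + (-0.25)(0.2025) + (-0.10)(0.2025) = 0.24975
adj(I−A) = Cᵀ =
  [ 0.3375   0.1775   0.1475]
  [ 0.2025   0.5875   0.3475]
  [ 0.2025   0.2175   0.5325]
(I − A)⁻¹ = adj(I−A) / det(I−A) ≈
  [   1.3514     0.7107     0.5906]
  [   0.8108     2.3524     1.3914]
  [   0.8108     0.8709     2.1321]
The output multiplier for sector j is the column-j sum of the Leontief inverse (I − A)⁻¹ = adj(I−A) / det(I−A).
Column 2 of adj(I−A): (0.1775, 0.5875, 0.2175); det(I−A) = 0.24975.
m_2 = (0.1775 + 0.5875 + 0.2175) / 0.24975 = 0.9825 / 0.24975 ≈ 3.934.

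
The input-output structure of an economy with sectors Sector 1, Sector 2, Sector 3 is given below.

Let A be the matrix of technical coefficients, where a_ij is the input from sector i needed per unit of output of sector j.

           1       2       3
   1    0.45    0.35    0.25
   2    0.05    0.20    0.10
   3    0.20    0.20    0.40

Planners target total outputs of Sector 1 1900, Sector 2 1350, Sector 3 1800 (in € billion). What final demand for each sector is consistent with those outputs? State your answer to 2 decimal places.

d_1 = 122.50, d_2 = 805.00, d_3 = 430.00

I − A =
  [   0.55    -0.35    -0.25]
  [  -0.05     0.80    -0.10]
  [  -0.20    -0.20     0.60]
d = (I − A) x:
  d_1 = (+0.55)·1900 + (-0.35)·1350 + (-0.25)·1800 = 122.50
  d_2 = (-0.05)·1900 + (+0.80)·1350 + (-0.10)·1800 = 805.00
  d_3 = (-0.20)·1900 + (-0.20)·1350 + (+0.60)·1800 = 430.00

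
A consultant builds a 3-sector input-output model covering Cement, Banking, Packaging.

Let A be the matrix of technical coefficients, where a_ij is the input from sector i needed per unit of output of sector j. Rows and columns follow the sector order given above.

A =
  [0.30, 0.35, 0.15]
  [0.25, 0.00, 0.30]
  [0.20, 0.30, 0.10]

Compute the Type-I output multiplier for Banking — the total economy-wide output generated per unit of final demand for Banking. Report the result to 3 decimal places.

m_B = 2.911

I − A =
  [   0.70    -0.35    -0.15]
  [  -0.25     1.00    -0.30]
  [  -0.20    -0.30     0.90]
Cofactors of I−A, C_ij = (−1)^(i+j)·(minor ij) (rows/columns in the sector order above):
  C_11 = (1.00)(0.90) − (-0.30)(-0.30) = 0.8100
  C_12 = −[(-0.25)(0.90) − (-0.30)(-0.20)] = 0.2850
  C_13 = (-0.25)(-0.30) − (1.00)(-0.20) = 0.2750
  C_21 = −[(-0.35)(0.90) − (-0.15)(-0.30)] = 0.3600
  C_22 = (0.70)(0.90) − (-0.15)(-0.20) = 0.6000
  C_23 = −[(0.70)(-0.30) − (-0.35)(-0.20)] = 0.2800
  C_31 = (-0.35)(-0.30) − (-0.15)(1.00) = 0.2550
  C_32 = −[(0.70)(-0.30) − (-0.15)(-0.25)] = 0.2475
  C_33 = (0.70)(1.00) − (-0.35)(-0.25) = 0.6125
det(I−A) = Σ_j (I−A)_1j·C_1j = (0.70)(0.8100) + (-0.35)(0.2850) + (-0.15)(0.2750) = 0.4260
adj(I−A) = Cᵀ =
  [ 0.8100   0.3600   0.2550]
  [ 0.2850   0.6000   0.2475]
  [ 0.2750   0.2800   0.6125]
(I − A)⁻¹ = adj(I−A) / det(I−A) ≈
  [   1.9014     0.8451     0.5986]
  [   0.6690     1.4085     0.5810]
  [   0.6455     0.6573     1.4378]
The output multiplier for sector j is the column-j sum of the Leontief inverse (I − A)⁻¹ = adj(I−A) / det(I−A).
Column B of adj(I−A): (0.3600, 0.6000, 0.2800); det(I−A) = 0.4260.
m_B = (0.3600 + 0.6000 + 0.2800) / 0.4260 = 1.24 / 0.4260 ≈ 2.911.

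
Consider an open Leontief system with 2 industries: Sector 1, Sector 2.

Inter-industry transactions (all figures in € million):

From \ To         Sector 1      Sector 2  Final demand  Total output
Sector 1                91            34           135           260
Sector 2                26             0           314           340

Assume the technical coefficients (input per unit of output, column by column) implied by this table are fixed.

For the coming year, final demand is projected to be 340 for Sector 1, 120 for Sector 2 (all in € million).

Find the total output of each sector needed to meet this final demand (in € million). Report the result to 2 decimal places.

x_1 = 550.00, x_2 = 175.00

Technical coefficients a_ij = z_ij / X_j:
  a_11 = 91/260 = 0.35, a_21 = 26/260 = 0.10
  a_12 = 34/340 = 0.10, a_22 = 0/340 = 0.00
I − A =
  [   0.65    -0.10]
  [  -0.10     1.00]
det(I−A) = (0.65)(1.00) − (-0.10)(-0.10) = 0.6400
adj(I−A) = [[1.00, 0.10], [0.10, 0.65]]
(I − A)⁻¹ = adj(I−A) / det(I−A) ≈
  [   1.5625     0.1563]
  [   0.1563     1.0156]
x = (I − A)⁻¹ d = adj(I−A)·d / det(I−A), with det(I−A) = 0.6400:
  x_1 = (1.00·340 + 0.10·120) / 0.6400 = 352.00 / 0.6400 = 550.00
  x_2 = (0.10·340 + 0.65·120) / 0.6400 = 112.00 / 0.6400 = 175.00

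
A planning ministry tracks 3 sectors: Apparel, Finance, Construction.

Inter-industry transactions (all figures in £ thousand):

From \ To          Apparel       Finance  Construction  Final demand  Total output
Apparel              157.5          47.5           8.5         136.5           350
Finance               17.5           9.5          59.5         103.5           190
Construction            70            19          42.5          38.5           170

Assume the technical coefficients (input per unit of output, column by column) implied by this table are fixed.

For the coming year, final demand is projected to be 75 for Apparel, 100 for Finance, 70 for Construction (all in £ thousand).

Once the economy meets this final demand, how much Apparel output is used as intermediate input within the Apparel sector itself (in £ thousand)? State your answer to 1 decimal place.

Technical coefficients a_ij = z_ij / X_j:
  a_11 = 157.5/350 = 0.45, a_21 = 17.5/350 = 0.05, a_31 = 70/350 = 0.20
  a_12 = 47.5/190 = 0.25, a_22 = 9.5/190 = 0.05, a_32 = 19/190 = 0.10
  a_13 = 8.5/170 = 0.05, a_23 = 59.5/170 = 0.35, a_33 = 42.5/170 = 0.25
I − A =
  [   0.55    -0.25    -0.05]
  [  -0.05     0.95    -0.35]
  [  -0.20    -0.10     0.75]
Cofactors of I−A, C_ij = (−1)^(i+j)·(minor ij) (rows/columns in the sector order above):
  C_11 = (0.95)(0.75) − (-0.35)(-0.10) = 0.6775
  C_12 = −[(-0.05)(0.75) − (-0.35)(-0.20)] = 0.1075
  C_13 = (-0.05)(-0.10) − (0.95)(-0.20) = 0.1950
  C_21 = −[(-0.25)(0.75) − (-0.05)(-0.10)] = 0.1925
  C_22 = (0.55)(0.75) − (-0.05)(-0.20) = 0.4025
  C_23 = −[(0.55)(-0.10) − (-0.25)(-0.20)] = 0.1050
  C_31 = (-0.25)(-0.35) − (-0.05)(0.95) = 0.1350
  C_32 = −[(0.55)(-0.35) − (-0.05)(-0.05)] = 0.1950
  C_33 = (0.55)(0.95) − (-0.25)(-0.05) = 0.5100
det(I−A) = Σ_j (I−A)_1j·C_1j = (0.55)(0.6775) + (-0.25)(0.1075) + (-0.05)(0.1950) = 0.3360
adj(I−A) = Cᵀ =
  [ 0.6775   0.1925   0.1350]
  [ 0.1075   0.4025   0.1950]
  [ 0.1950   0.1050   0.5100]
(I − A)⁻¹ = adj(I−A) / det(I−A) ≈
  [   2.0164     0.5729     0.4018]
  [   0.3199     1.1979     0.5804]
  [   0.5804     0.3125     1.5179]
First solve x = (I − A)⁻¹ d = adj(I−A)·d / det(I−A); in particular x_1 = (0.6775·75 + 0.1925·100 + 0.1350·70) / 0.3360 = 79.5125 / 0.3360 ≈ 236.644.
Intermediate flow from 1 to 1: z_11 = a_11 · x_1 = 0.45 × 79.5125 / 0.3360 = 35.780625 / 0.3360 ≈ 106.5.

z_11 = 106.5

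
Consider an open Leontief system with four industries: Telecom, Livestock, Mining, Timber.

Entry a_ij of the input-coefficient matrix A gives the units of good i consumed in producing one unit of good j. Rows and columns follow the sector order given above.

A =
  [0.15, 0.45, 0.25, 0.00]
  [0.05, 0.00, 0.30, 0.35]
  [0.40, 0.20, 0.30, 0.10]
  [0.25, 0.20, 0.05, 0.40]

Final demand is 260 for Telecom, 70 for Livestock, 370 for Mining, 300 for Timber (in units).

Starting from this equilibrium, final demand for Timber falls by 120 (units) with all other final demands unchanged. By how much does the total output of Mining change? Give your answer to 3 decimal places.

I − A =
  [   0.85    -0.45    -0.25     0.00]
  [  -0.05     1.00    -0.30    -0.35]
  [  -0.40    -0.20     0.70    -0.10]
  [  -0.25    -0.20    -0.05     0.60]
Compute the cofactors C_ij = (−1)^(i+j)·(3×3 minor ij) of I−A; the adjugate is their transpose:
adj(I−A) = Cᵀ =
  [ 0.320500   0.221750   0.221375   0.166250]
  [ 0.168500   0.286500   0.197250   0.200000]
  [ 0.261500   0.238250   0.397625   0.205250]
  [ 0.211500   0.207750   0.191125   0.371750]
det(I−A) = Σ_j (I−A)_1j·C_1j = (0.85)(0.320500) + (-0.45)(0.168500) + (-0.25)(0.261500) + (0.00)(0.211500) = 0.131225
(I − A)⁻¹ = adj(I−A) / det(I−A) ≈
  [   2.4424     1.6898     1.6870     1.2669]
  [   1.2841     2.1833     1.5031     1.5241]
  [   1.9928     1.8156     3.0301     1.5641]
  [   1.6117     1.5832     1.4565     2.8329]
Δx = (I − A)⁻¹ Δd with Δd having -120 in the Timber component and 0 elsewhere.
So Δx_3 = L_34 · (-120), where L_34 = adj(I−A)_34 / det(I−A) = 0.205250 / 0.131225.
Δx_3 = 0.205250 × (-120) / 0.131225 = -24.63 / 0.131225 ≈ -187.693.

Δx_3 = -187.693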